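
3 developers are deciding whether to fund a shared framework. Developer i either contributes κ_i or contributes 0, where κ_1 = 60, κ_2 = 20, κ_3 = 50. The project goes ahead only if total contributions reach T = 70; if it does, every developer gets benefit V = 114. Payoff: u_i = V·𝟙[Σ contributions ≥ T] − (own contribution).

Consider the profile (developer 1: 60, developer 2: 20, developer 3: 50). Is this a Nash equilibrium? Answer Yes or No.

No

Total = 130 ≥ 70: provided.
Developer 1 (pledges 60, payoff 54): dropping to 0 → total 70, payoff 114. Profitable deviation.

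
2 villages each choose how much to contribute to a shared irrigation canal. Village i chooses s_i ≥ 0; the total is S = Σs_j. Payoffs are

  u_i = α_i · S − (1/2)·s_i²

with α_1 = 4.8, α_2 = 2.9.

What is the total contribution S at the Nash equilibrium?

7.7

Village i's FOC: ∂u_i/∂s_i = α_i − s_i = 0, so s_i* = α_i.
NE contributions = (4.8, 2.9); S = 7.7.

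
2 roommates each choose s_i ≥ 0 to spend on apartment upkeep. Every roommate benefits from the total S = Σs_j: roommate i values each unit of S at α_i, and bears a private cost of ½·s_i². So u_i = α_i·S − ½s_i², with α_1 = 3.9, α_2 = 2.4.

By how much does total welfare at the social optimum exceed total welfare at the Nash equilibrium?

10.485

Roommate i's FOC: ∂u_i/∂s_i = α_i − s_i = 0, so s_i* = α_i.
NE contributions = (3.9, 2.4); S = 6.3.
W^NE = (Σα)·S − ½Σα_i² = 6.3² − ½·20.97 = 29.205.
Planner sets s_i = Σα_j = 6.3 for every i, so S^SO = 2·6.3 = 12.6.
W^SO = (Σα)·S^SO − ½·2·(Σα)² = (2/2)·6.3² = 39.69.
Deadweight loss = W^SO − W^NE = 10.485.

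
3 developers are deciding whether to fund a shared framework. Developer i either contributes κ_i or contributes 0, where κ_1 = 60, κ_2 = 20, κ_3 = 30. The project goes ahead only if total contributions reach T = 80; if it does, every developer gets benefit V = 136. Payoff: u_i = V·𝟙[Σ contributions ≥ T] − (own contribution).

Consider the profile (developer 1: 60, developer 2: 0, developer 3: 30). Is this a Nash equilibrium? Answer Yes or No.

Total = 90 ≥ 80: provided.
Developer 1 (pledges 60, payoff 76): dropping to 0 → total 30, payoff 0. No gain.
Developer 2 (pledges 0, payoff 136): pledging 20 → total 110, payoff 116. No gain.
Developer 3 (pledges 30, payoff 106): dropping to 0 → total 60, payoff 0. No gain.

Yes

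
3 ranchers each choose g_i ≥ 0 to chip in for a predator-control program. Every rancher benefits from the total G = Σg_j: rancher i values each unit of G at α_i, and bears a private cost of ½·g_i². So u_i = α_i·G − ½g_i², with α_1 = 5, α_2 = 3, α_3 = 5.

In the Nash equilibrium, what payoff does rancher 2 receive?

34.5

Rancher i's FOC: ∂u_i/∂g_i = α_i − g_i = 0, so g_i* = α_i.
NE contributions = (5, 3, 5); G = 13.
u_2 = α_2·G − ½·(g_2)² = 3·13 − ½·3² = 34.5.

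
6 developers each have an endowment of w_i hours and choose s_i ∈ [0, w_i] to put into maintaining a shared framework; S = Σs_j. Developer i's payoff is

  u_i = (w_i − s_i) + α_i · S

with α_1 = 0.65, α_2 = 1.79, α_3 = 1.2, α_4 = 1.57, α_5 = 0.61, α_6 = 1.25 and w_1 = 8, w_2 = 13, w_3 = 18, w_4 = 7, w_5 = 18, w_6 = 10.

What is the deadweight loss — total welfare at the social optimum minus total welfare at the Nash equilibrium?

∂u_i/∂s_i = α_i − 1, so developer i contributes w_i if α_i > 1, else 0.
α_i > 1 for i ∈ {2, 3, 4, 6}; NE contributions (0, 13, 18, 7, 0, 10), S = 48.
W^NE = Σw_i − S^NE + (Σα_i)·S^NE = 74 + 6.07·48 = 365.36.
Planner: ∂(Σu_j)/∂s_i = Σα_j − 1 = 6.07 > 0, so everyone contributes w_i; S^SO = 74, W^SO = 74 + 6.07·74 = 523.18.
Deadweight loss = 157.82.

157.82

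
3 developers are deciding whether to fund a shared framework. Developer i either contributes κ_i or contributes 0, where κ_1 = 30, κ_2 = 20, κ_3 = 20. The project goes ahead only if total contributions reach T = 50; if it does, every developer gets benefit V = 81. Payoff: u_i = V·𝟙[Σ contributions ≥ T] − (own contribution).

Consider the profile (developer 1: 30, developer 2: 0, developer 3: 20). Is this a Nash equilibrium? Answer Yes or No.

Yes

Total = 50 ≥ 50: provided.
Developer 1 (pledges 30, payoff 51): dropping to 0 → total 20, payoff 0. No gain.
Developer 2 (pledges 0, payoff 81): pledging 20 → total 70, payoff 61. No gain.
Developer 3 (pledges 20, payoff 61): dropping to 0 → total 30, payoff 0. No gain.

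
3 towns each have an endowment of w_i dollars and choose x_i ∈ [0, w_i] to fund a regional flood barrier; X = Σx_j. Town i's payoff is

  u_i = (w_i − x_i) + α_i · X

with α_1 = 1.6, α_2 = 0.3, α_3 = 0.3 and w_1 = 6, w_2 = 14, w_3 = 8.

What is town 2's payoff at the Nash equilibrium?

∂u_i/∂x_i = α_i − 1, so town i contributes w_i if α_i > 1, else 0.
α_i > 1 for i ∈ {1}; NE contributions (6, 0, 0), X = 6.
u_2 = (14 − 0) + 0.3·6 = 15.8.

15.8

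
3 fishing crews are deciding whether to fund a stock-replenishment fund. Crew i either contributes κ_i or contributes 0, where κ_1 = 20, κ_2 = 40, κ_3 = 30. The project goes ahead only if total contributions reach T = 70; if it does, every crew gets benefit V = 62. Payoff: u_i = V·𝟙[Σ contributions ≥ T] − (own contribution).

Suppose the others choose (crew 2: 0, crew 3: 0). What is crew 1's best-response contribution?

Others' total = 0. Even contributing 20 gives 20 < 70: no benefit either way.
Best response: 0.

0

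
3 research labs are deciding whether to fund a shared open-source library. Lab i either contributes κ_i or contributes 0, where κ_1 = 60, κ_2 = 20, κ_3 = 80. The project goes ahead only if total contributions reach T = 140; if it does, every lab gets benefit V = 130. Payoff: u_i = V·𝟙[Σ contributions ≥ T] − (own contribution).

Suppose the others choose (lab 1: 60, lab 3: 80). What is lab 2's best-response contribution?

0

Others' total = 140 ≥ 140; contributing adds cost 20 for no extra benefit.
Best response: 0.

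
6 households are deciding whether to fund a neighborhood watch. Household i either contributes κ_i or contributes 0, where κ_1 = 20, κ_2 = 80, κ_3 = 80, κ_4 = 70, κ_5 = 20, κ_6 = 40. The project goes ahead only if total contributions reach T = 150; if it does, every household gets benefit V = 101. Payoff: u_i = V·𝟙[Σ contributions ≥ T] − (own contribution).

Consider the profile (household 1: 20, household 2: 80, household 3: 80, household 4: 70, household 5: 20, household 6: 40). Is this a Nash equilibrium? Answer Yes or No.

No

Total = 310 ≥ 150: provided.
Household 1 (pledges 20, payoff 81): dropping to 0 → total 290, payoff 101. Profitable deviation.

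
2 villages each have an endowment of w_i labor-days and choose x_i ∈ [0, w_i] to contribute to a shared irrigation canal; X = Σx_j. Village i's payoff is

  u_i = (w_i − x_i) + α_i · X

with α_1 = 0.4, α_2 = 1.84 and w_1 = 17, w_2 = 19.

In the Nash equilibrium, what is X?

∂u_i/∂x_i = α_i − 1, so village i contributes w_i if α_i > 1, else 0.
α_i > 1 for i ∈ {2}; NE contributions (0, 19), X = 19.

19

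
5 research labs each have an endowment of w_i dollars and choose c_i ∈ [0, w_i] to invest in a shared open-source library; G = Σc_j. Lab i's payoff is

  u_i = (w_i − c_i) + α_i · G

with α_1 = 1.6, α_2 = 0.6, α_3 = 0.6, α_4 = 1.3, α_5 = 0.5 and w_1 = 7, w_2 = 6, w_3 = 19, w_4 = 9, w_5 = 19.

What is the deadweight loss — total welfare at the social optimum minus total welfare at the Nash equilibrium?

∂u_i/∂c_i = α_i − 1, so lab i contributes w_i if α_i > 1, else 0.
α_i > 1 for i ∈ {1, 4}; NE contributions (7, 0, 0, 9, 0), G = 16.
W^NE = Σw_i − G^NE + (Σα_i)·G^NE = 60 + 3.6·16 = 117.6.
Planner: ∂(Σu_j)/∂c_i = Σα_j − 1 = 3.6 > 0, so everyone contributes w_i; G^SO = 60, W^SO = 60 + 3.6·60 = 276.
Deadweight loss = 158.4.

158.4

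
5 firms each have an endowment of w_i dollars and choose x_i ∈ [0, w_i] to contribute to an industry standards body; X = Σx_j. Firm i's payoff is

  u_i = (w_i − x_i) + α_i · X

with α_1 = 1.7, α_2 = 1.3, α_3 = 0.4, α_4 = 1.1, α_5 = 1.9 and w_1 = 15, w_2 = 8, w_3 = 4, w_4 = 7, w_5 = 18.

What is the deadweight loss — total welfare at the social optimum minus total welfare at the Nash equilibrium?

∂u_i/∂x_i = α_i − 1, so firm i contributes w_i if α_i > 1, else 0.
α_i > 1 for i ∈ {1, 2, 4, 5}; NE contributions (15, 8, 0, 7, 18), X = 48.
W^NE = Σw_i − X^NE + (Σα_i)·X^NE = 52 + 5.4·48 = 311.2.
Planner: ∂(Σu_j)/∂x_i = Σα_j − 1 = 5.4 > 0, so everyone contributes w_i; X^SO = 52, W^SO = 52 + 5.4·52 = 332.8.
Deadweight loss = 21.6.

21.6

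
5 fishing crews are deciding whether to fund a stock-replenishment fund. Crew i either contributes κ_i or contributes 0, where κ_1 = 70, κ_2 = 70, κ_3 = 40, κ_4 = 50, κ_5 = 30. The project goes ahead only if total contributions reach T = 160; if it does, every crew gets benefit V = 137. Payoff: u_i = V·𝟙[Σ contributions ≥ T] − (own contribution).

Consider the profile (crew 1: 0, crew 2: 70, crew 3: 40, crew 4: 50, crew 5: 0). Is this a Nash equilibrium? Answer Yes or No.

Total = 160 ≥ 160: provided.
Crew 1 (pledges 0, payoff 137): pledging 70 → total 230, payoff 67. No gain.
Crew 2 (pledges 70, payoff 67): dropping to 0 → total 90, payoff 0. No gain.
Crew 3 (pledges 40, payoff 97): dropping to 0 → total 120, payoff 0. No gain.
Crew 4 (pledges 50, payoff 87): dropping to 0 → total 110, payoff 0. No gain.
Crew 5 (pledges 0, payoff 137): pledging 30 → total 190, payoff 107. No gain.

Yes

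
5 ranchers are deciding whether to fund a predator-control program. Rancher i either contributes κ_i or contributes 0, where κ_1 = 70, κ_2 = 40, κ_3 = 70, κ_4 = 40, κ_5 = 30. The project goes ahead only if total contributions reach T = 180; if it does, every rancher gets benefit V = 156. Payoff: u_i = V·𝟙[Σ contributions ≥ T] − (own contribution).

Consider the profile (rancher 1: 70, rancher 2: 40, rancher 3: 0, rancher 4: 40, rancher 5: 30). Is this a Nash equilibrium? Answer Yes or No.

Total = 180 ≥ 180: provided.
Rancher 1 (pledges 70, payoff 86): dropping to 0 → total 110, payoff 0. No gain.
Rancher 2 (pledges 40, payoff 116): dropping to 0 → total 140, payoff 0. No gain.
Rancher 3 (pledges 0, payoff 156): pledging 70 → total 250, payoff 86. No gain.
Rancher 4 (pledges 40, payoff 116): dropping to 0 → total 140, payoff 0. No gain.
Rancher 5 (pledges 30, payoff 126): dropping to 0 → total 150, payoff 0. No gain.

Yes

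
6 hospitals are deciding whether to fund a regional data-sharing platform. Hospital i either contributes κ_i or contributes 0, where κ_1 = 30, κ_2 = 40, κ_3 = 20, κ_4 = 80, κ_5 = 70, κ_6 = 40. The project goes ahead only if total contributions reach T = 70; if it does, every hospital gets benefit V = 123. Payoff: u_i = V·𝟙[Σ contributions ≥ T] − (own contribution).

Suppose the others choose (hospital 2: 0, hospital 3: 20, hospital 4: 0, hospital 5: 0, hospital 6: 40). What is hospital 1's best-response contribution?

30

Others' total = 60. Contributing 30 brings total to 90 ≥ 70: gain V − κ_1 = 93.
Best response: 30.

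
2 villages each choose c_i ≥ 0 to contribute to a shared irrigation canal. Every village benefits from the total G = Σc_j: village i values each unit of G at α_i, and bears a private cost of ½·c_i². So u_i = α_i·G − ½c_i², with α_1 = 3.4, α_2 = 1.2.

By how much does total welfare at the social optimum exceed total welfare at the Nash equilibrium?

Village i's FOC: ∂u_i/∂c_i = α_i − c_i = 0, so c_i* = α_i.
NE contributions = (3.4, 1.2); G = 4.6.
W^NE = (Σα)·G − ½Σα_i² = 4.6² − ½·13 = 14.66.
Planner sets c_i = Σα_j = 4.6 for every i, so G^SO = 2·4.6 = 9.2.
W^SO = (Σα)·G^SO − ½·2·(Σα)² = (2/2)·4.6² = 21.16.
Deadweight loss = W^SO − W^NE = 6.5.

6.5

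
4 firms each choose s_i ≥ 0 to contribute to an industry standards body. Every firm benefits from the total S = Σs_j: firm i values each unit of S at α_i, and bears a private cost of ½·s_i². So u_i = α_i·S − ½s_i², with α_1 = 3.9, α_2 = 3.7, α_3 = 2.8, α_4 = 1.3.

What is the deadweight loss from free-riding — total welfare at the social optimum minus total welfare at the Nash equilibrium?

156.105

Firm i's FOC: ∂u_i/∂s_i = α_i − s_i = 0, so s_i* = α_i.
NE contributions = (3.9, 3.7, 2.8, 1.3); S = 11.7.
W^NE = (Σα)·S − ½Σα_i² = 11.7² − ½·38.43 = 117.675.
Planner sets s_i = Σα_j = 11.7 for every i, so S^SO = 4·11.7 = 46.8.
W^SO = (Σα)·S^SO − ½·4·(Σα)² = (4/2)·11.7² = 273.78.
Deadweight loss = W^SO − W^NE = 156.105.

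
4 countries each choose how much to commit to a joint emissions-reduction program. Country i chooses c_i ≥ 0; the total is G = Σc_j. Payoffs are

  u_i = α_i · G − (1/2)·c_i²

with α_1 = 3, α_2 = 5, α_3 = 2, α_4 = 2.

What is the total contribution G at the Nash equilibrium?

Country i's FOC: ∂u_i/∂c_i = α_i − c_i = 0, so c_i* = α_i.
NE contributions = (3, 5, 2, 2); G = 12.

12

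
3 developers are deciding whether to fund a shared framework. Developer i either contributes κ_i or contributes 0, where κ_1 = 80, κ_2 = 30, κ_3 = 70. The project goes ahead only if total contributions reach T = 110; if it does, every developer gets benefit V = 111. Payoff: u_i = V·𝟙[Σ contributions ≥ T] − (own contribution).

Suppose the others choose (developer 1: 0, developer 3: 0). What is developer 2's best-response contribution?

0

Others' total = 0. Even contributing 30 gives 30 < 110: no benefit either way.
Best response: 0.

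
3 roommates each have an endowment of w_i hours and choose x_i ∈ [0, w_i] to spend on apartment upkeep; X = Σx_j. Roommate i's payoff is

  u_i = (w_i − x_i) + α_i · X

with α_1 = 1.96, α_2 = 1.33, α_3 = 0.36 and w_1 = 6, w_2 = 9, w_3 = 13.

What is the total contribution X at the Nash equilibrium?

15

∂u_i/∂x_i = α_i − 1, so roommate i contributes w_i if α_i > 1, else 0.
α_i > 1 for i ∈ {1, 2}; NE contributions (6, 9, 0), X = 15.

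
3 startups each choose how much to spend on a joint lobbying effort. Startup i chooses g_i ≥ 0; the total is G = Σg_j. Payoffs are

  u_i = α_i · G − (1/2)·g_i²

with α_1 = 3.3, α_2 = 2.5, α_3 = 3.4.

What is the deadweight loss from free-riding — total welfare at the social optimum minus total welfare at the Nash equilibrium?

56.67

Startup i's FOC: ∂u_i/∂g_i = α_i − g_i = 0, so g_i* = α_i.
NE contributions = (3.3, 2.5, 3.4); G = 9.2.
W^NE = (Σα)·G − ½Σα_i² = 9.2² − ½·28.7 = 70.29.
Planner sets g_i = Σα_j = 9.2 for every i, so G^SO = 3·9.2 = 27.6.
W^SO = (Σα)·G^SO − ½·3·(Σα)² = (3/2)·9.2² = 126.96.
Deadweight loss = W^SO − W^NE = 56.67.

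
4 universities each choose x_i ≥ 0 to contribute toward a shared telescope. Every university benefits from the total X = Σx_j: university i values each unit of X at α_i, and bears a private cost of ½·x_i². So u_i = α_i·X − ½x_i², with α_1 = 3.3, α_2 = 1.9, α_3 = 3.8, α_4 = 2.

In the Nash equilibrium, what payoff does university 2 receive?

University i's FOC: ∂u_i/∂x_i = α_i − x_i = 0, so x_i* = α_i.
NE contributions = (3.3, 1.9, 3.8, 2); X = 11.
u_2 = α_2·X − ½·(x_2)² = 1.9·11 − ½·1.9² = 19.095.

19.095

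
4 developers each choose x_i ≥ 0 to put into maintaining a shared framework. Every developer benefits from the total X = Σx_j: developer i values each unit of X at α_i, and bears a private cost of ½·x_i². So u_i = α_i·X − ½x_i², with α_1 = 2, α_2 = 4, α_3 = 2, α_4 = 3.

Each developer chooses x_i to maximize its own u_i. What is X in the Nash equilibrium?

11

Developer i's FOC: ∂u_i/∂x_i = α_i − x_i = 0, so x_i* = α_i.
NE contributions = (2, 4, 2, 3); X = 11.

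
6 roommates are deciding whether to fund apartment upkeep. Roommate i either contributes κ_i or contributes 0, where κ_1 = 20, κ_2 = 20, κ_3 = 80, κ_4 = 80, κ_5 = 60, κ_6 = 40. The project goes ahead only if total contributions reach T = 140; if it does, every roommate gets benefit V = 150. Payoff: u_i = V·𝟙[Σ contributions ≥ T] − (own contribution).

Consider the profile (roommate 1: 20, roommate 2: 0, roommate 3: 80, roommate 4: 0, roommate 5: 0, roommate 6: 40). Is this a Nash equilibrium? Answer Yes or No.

Total = 140 ≥ 140: provided.
Roommate 1 (pledges 20, payoff 130): dropping to 0 → total 120, payoff 0. No gain.
Roommate 2 (pledges 0, payoff 150): pledging 20 → total 160, payoff 130. No gain.
Roommate 3 (pledges 80, payoff 70): dropping to 0 → total 60, payoff 0. No gain.
Roommate 4 (pledges 0, payoff 150): pledging 80 → total 220, payoff 70. No gain.
Roommate 5 (pledges 0, payoff 150): pledging 60 → total 200, payoff 90. No gain.
Roommate 6 (pledges 40, payoff 110): dropping to 0 → total 100, payoff 0. No gain.

Yes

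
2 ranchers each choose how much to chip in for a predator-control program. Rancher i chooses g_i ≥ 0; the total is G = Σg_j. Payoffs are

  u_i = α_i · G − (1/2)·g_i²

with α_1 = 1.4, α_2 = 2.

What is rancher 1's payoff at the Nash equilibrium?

Rancher i's FOC: ∂u_i/∂g_i = α_i − g_i = 0, so g_i* = α_i.
NE contributions = (1.4, 2); G = 3.4.
u_1 = α_1·G − ½·(g_1)² = 1.4·3.4 − ½·1.4² = 3.78.

3.78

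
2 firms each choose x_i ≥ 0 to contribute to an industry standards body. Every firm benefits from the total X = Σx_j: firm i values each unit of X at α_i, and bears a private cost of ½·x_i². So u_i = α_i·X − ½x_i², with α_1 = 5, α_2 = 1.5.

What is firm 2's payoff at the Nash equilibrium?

Firm i's FOC: ∂u_i/∂x_i = α_i − x_i = 0, so x_i* = α_i.
NE contributions = (5, 1.5); X = 6.5.
u_2 = α_2·X − ½·(x_2)² = 1.5·6.5 − ½·1.5² = 8.625.

8.625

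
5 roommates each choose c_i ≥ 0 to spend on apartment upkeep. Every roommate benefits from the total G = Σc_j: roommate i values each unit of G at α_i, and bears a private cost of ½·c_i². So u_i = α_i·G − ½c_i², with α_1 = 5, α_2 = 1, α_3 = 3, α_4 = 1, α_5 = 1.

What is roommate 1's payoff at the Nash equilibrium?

Roommate i's FOC: ∂u_i/∂c_i = α_i − c_i = 0, so c_i* = α_i.
NE contributions = (5, 1, 3, 1, 1); G = 11.
u_1 = α_1·G − ½·(c_1)² = 5·11 − ½·5² = 42.5.

42.5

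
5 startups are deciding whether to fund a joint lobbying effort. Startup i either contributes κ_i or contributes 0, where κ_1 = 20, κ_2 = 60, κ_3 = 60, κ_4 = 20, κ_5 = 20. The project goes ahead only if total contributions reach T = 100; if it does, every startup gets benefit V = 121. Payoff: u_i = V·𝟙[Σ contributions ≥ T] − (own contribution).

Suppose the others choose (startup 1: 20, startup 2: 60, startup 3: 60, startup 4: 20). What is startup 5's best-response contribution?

0

Others' total = 160 ≥ 100; contributing adds cost 20 for no extra benefit.
Best response: 0.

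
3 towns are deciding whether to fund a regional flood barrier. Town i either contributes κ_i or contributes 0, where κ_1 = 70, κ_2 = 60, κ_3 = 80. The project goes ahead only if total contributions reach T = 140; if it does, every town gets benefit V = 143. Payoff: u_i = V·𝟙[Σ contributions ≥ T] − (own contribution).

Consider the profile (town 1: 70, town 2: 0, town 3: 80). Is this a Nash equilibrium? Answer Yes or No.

Total = 150 ≥ 140: provided.
Town 1 (pledges 70, payoff 73): dropping to 0 → total 80, payoff 0. No gain.
Town 2 (pledges 0, payoff 143): pledging 60 → total 210, payoff 83. No gain.
Town 3 (pledges 80, payoff 63): dropping to 0 → total 70, payoff 0. No gain.

Yes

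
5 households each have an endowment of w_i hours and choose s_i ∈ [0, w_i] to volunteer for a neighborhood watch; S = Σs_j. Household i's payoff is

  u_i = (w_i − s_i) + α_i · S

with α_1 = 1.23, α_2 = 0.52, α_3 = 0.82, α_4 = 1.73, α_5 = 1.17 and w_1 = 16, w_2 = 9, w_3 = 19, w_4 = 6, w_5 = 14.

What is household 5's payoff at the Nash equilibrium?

42.12

∂u_i/∂s_i = α_i − 1, so household i contributes w_i if α_i > 1, else 0.
α_i > 1 for i ∈ {1, 4, 5}; NE contributions (16, 0, 0, 6, 14), S = 36.
u_5 = (14 − 14) + 1.17·36 = 42.12.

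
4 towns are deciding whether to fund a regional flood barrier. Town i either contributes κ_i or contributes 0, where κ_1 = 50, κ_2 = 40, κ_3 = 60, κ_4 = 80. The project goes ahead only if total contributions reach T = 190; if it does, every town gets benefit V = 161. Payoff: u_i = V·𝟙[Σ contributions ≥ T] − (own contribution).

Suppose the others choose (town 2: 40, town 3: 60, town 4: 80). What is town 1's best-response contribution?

Others' total = 180. Contributing 50 brings total to 230 ≥ 190: gain V − κ_1 = 111.
Best response: 50.

50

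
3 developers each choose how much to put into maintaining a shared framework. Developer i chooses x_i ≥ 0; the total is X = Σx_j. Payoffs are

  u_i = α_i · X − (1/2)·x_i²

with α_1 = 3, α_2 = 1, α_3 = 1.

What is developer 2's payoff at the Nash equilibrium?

Developer i's FOC: ∂u_i/∂x_i = α_i − x_i = 0, so x_i* = α_i.
NE contributions = (3, 1, 1); X = 5.
u_2 = α_2·X − ½·(x_2)² = 1·5 − ½·1² = 4.5.

4.5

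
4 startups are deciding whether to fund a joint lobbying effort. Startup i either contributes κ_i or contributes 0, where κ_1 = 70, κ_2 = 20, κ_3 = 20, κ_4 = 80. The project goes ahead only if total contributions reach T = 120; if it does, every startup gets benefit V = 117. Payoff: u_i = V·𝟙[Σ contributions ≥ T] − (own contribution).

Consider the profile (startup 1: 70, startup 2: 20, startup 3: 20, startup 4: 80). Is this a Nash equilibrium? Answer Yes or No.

No

Total = 190 ≥ 120: provided.
Startup 1 (pledges 70, payoff 47): dropping to 0 → total 120, payoff 117. Profitable deviation.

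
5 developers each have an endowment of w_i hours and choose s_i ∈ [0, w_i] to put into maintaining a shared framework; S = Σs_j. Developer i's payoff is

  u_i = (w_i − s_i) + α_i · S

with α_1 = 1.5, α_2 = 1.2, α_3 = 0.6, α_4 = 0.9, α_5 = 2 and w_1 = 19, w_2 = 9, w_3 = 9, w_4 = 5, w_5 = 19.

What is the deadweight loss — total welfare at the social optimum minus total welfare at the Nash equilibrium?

72.8

∂u_i/∂s_i = α_i − 1, so developer i contributes w_i if α_i > 1, else 0.
α_i > 1 for i ∈ {1, 2, 5}; NE contributions (19, 9, 0, 0, 19), S = 47.
W^NE = Σw_i − S^NE + (Σα_i)·S^NE = 61 + 5.2·47 = 305.4.
Planner: ∂(Σu_j)/∂s_i = Σα_j − 1 = 5.2 > 0, so everyone contributes w_i; S^SO = 61, W^SO = 61 + 5.2·61 = 378.2.
Deadweight loss = 72.8.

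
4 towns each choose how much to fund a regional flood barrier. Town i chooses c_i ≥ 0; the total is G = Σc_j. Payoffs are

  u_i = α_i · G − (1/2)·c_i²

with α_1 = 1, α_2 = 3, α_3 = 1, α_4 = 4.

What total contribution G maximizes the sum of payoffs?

36

Planner FOC: ∂(Σu_j)/∂c_i = (Σα_j) − c_i = 0, so c_i^SO = Σα_j = 9 for every i; G^SO = 36.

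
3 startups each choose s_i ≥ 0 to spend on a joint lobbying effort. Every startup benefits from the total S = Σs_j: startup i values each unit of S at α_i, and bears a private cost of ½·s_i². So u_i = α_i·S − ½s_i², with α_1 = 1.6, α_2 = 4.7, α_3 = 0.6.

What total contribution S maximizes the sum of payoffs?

20.7

Planner FOC: ∂(Σu_j)/∂s_i = (Σα_j) − s_i = 0, so s_i^SO = Σα_j = 6.9 for every i; S^SO = 20.7.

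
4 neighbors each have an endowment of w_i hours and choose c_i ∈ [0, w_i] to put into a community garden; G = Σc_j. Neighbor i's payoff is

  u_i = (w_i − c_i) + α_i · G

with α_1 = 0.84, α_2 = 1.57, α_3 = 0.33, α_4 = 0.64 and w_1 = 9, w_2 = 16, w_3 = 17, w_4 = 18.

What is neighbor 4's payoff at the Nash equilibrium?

28.24

∂u_i/∂c_i = α_i − 1, so neighbor i contributes w_i if α_i > 1, else 0.
α_i > 1 for i ∈ {2}; NE contributions (0, 16, 0, 0), G = 16.
u_4 = (18 − 0) + 0.64·16 = 28.24.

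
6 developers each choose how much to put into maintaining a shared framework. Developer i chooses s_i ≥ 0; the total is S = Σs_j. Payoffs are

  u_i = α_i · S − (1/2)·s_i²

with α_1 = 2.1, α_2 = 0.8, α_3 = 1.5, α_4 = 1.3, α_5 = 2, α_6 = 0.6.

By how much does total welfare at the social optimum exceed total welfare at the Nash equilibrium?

144.455

Developer i's FOC: ∂u_i/∂s_i = α_i − s_i = 0, so s_i* = α_i.
NE contributions = (2.1, 0.8, 1.5, 1.3, 2, 0.6); S = 8.3.
W^NE = (Σα)·S − ½Σα_i² = 8.3² − ½·13.35 = 62.215.
Planner sets s_i = Σα_j = 8.3 for every i, so S^SO = 6·8.3 = 49.8.
W^SO = (Σα)·S^SO − ½·6·(Σα)² = (6/2)·8.3² = 206.67.
Deadweight loss = W^SO − W^NE = 144.455.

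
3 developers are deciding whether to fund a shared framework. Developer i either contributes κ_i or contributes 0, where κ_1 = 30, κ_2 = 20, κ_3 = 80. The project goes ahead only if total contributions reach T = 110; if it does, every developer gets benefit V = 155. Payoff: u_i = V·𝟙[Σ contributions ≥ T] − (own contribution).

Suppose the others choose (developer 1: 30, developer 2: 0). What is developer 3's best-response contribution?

Others' total = 30. Contributing 80 brings total to 110 ≥ 110: gain V − κ_3 = 75.
Best response: 80.

80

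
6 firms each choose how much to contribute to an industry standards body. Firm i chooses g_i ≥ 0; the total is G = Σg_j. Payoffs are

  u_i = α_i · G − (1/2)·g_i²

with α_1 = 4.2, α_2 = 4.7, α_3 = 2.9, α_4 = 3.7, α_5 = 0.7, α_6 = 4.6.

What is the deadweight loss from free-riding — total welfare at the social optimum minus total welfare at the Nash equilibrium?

Firm i's FOC: ∂u_i/∂g_i = α_i − g_i = 0, so g_i* = α_i.
NE contributions = (4.2, 4.7, 2.9, 3.7, 0.7, 4.6); G = 20.8.
W^NE = (Σα)·G − ½Σα_i² = 20.8² − ½·83.48 = 390.9.
Planner sets g_i = Σα_j = 20.8 for every i, so G^SO = 6·20.8 = 124.8.
W^SO = (Σα)·G^SO − ½·6·(Σα)² = (6/2)·20.8² = 1297.92.
Deadweight loss = W^SO − W^NE = 907.02.

907.02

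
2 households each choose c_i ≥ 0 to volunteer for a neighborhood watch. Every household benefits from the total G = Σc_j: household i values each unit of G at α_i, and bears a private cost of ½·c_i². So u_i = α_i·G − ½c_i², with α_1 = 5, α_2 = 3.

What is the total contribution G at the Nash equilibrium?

Household i's FOC: ∂u_i/∂c_i = α_i − c_i = 0, so c_i* = α_i.
NE contributions = (5, 3); G = 8.

8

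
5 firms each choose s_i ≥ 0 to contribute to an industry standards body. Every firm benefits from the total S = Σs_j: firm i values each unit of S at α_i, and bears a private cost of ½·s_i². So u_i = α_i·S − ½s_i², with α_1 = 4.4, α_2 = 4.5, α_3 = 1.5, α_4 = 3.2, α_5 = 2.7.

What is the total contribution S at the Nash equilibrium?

16.3

Firm i's FOC: ∂u_i/∂s_i = α_i − s_i = 0, so s_i* = α_i.
NE contributions = (4.4, 4.5, 1.5, 3.2, 2.7); S = 16.3.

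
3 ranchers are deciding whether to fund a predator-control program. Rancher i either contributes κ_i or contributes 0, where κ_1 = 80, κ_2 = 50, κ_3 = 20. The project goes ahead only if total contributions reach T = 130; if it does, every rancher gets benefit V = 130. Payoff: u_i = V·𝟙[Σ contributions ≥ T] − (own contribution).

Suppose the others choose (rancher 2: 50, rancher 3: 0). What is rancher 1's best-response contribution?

80

Others' total = 50. Contributing 80 brings total to 130 ≥ 130: gain V − κ_1 = 50.
Best response: 80.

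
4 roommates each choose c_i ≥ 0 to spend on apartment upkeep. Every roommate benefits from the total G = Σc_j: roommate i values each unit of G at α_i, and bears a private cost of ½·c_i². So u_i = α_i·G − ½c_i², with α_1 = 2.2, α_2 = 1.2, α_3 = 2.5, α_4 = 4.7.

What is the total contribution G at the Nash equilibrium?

Roommate i's FOC: ∂u_i/∂c_i = α_i − c_i = 0, so c_i* = α_i.
NE contributions = (2.2, 1.2, 2.5, 4.7); G = 10.6.

10.6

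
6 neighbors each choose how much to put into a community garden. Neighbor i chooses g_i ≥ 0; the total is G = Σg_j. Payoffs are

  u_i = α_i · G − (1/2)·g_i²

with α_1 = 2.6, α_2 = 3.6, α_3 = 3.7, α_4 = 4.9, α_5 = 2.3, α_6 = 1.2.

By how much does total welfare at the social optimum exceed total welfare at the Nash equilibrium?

Neighbor i's FOC: ∂u_i/∂g_i = α_i − g_i = 0, so g_i* = α_i.
NE contributions = (2.6, 3.6, 3.7, 4.9, 2.3, 1.2); G = 18.3.
W^NE = (Σα)·G − ½Σα_i² = 18.3² − ½·64.15 = 302.815.
Planner sets g_i = Σα_j = 18.3 for every i, so G^SO = 6·18.3 = 109.8.
W^SO = (Σα)·G^SO − ½·6·(Σα)² = (6/2)·18.3² = 1004.67.
Deadweight loss = W^SO − W^NE = 701.855.

701.855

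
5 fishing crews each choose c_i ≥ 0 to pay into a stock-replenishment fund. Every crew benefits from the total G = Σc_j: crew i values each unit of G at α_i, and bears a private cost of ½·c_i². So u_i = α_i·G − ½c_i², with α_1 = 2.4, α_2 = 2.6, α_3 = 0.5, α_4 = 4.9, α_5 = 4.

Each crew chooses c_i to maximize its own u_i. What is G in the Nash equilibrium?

14.4

Crew i's FOC: ∂u_i/∂c_i = α_i − c_i = 0, so c_i* = α_i.
NE contributions = (2.4, 2.6, 0.5, 4.9, 4); G = 14.4.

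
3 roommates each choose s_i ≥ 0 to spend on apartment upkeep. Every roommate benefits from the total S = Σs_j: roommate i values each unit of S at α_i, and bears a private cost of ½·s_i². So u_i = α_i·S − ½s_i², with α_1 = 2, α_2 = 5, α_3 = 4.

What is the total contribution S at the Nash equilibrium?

Roommate i's FOC: ∂u_i/∂s_i = α_i − s_i = 0, so s_i* = α_i.
NE contributions = (2, 5, 4); S = 11.

11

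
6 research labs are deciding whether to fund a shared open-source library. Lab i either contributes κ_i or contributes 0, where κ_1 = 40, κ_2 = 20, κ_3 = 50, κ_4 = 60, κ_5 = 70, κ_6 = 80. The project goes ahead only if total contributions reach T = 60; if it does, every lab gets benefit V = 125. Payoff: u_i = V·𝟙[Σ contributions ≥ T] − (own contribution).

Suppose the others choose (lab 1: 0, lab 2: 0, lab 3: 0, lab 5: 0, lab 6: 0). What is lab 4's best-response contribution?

Others' total = 0. Contributing 60 brings total to 60 ≥ 60: gain V − κ_4 = 65.
Best response: 60.

60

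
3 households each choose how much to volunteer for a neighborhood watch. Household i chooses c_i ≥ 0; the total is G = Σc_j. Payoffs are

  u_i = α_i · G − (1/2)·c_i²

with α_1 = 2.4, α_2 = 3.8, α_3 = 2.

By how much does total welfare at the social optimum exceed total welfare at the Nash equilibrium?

Household i's FOC: ∂u_i/∂c_i = α_i − c_i = 0, so c_i* = α_i.
NE contributions = (2.4, 3.8, 2); G = 8.2.
W^NE = (Σα)·G − ½Σα_i² = 8.2² − ½·24.2 = 55.14.
Planner sets c_i = Σα_j = 8.2 for every i, so G^SO = 3·8.2 = 24.6.
W^SO = (Σα)·G^SO − ½·3·(Σα)² = (3/2)·8.2² = 100.86.
Deadweight loss = W^SO − W^NE = 45.72.

45.72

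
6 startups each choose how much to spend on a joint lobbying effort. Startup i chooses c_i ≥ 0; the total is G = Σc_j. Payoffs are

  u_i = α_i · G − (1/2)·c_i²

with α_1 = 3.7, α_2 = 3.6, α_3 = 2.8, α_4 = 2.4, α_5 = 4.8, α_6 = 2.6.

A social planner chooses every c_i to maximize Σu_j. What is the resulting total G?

Planner FOC: ∂(Σu_j)/∂c_i = (Σα_j) − c_i = 0, so c_i^SO = Σα_j = 19.9 for every i; G^SO = 119.4.

119.4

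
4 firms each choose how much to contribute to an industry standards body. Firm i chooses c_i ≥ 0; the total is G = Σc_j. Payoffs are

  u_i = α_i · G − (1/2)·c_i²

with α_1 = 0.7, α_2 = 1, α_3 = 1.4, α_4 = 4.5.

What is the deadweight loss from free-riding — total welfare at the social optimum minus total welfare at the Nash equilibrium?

Firm i's FOC: ∂u_i/∂c_i = α_i − c_i = 0, so c_i* = α_i.
NE contributions = (0.7, 1, 1.4, 4.5); G = 7.6.
W^NE = (Σα)·G − ½Σα_i² = 7.6² − ½·23.7 = 45.91.
Planner sets c_i = Σα_j = 7.6 for every i, so G^SO = 4·7.6 = 30.4.
W^SO = (Σα)·G^SO − ½·4·(Σα)² = (4/2)·7.6² = 115.52.
Deadweight loss = W^SO − W^NE = 69.61.

69.61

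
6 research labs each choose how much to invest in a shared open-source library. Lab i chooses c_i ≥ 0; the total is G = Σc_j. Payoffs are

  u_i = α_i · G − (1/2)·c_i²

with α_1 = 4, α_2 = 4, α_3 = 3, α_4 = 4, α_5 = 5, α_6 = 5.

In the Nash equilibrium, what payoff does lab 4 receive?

Lab i's FOC: ∂u_i/∂c_i = α_i − c_i = 0, so c_i* = α_i.
NE contributions = (4, 4, 3, 4, 5, 5); G = 25.
u_4 = α_4·G − ½·(c_4)² = 4·25 − ½·4² = 92.

92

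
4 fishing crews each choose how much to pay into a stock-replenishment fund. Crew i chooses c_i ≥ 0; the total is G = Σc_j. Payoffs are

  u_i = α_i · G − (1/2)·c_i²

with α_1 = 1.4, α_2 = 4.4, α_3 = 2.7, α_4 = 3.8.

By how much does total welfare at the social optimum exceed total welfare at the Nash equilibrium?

Crew i's FOC: ∂u_i/∂c_i = α_i − c_i = 0, so c_i* = α_i.
NE contributions = (1.4, 4.4, 2.7, 3.8); G = 12.3.
W^NE = (Σα)·G − ½Σα_i² = 12.3² − ½·43.05 = 129.765.
Planner sets c_i = Σα_j = 12.3 for every i, so G^SO = 4·12.3 = 49.2.
W^SO = (Σα)·G^SO − ½·4·(Σα)² = (4/2)·12.3² = 302.58.
Deadweight loss = W^SO − W^NE = 172.815.

172.815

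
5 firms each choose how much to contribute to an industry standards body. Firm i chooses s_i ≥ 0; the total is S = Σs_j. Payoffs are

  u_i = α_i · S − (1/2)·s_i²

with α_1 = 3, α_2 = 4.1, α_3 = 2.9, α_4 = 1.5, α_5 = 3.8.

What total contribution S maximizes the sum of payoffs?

Planner FOC: ∂(Σu_j)/∂s_i = (Σα_j) − s_i = 0, so s_i^SO = Σα_j = 15.3 for every i; S^SO = 76.5.

76.5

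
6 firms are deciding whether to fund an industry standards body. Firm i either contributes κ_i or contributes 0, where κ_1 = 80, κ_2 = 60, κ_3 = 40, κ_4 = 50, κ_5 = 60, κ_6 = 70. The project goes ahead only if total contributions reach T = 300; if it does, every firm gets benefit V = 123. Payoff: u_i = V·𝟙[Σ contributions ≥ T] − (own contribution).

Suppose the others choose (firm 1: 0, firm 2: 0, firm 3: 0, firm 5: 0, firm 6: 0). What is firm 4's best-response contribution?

Others' total = 0. Even contributing 50 gives 50 < 300: no benefit either way.
Best response: 0.

0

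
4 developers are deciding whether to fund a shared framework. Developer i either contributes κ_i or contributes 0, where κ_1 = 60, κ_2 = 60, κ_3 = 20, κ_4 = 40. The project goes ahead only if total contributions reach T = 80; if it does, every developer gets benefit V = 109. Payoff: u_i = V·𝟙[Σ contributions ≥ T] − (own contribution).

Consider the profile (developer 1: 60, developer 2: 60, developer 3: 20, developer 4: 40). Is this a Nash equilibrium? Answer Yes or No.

No

Total = 180 ≥ 80: provided.
Developer 1 (pledges 60, payoff 49): dropping to 0 → total 120, payoff 109. Profitable deviation.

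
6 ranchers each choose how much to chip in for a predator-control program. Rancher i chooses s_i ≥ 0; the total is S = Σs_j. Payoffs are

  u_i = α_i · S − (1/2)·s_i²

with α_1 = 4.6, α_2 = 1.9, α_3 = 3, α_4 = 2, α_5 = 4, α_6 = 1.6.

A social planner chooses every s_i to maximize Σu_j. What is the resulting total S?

Planner FOC: ∂(Σu_j)/∂s_i = (Σα_j) − s_i = 0, so s_i^SO = Σα_j = 17.1 for every i; S^SO = 102.6.

102.6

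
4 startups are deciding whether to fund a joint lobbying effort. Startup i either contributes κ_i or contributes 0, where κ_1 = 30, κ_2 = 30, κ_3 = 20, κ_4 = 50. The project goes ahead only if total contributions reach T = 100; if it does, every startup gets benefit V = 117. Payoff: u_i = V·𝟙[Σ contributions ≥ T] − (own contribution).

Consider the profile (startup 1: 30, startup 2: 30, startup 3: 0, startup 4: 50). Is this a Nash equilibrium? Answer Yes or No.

Total = 110 ≥ 100: provided.
Startup 1 (pledges 30, payoff 87): dropping to 0 → total 80, payoff 0. No gain.
Startup 2 (pledges 30, payoff 87): dropping to 0 → total 80, payoff 0. No gain.
Startup 3 (pledges 0, payoff 117): pledging 20 → total 130, payoff 97. No gain.
Startup 4 (pledges 50, payoff 67): dropping to 0 → total 60, payoff 0. No gain.

Yes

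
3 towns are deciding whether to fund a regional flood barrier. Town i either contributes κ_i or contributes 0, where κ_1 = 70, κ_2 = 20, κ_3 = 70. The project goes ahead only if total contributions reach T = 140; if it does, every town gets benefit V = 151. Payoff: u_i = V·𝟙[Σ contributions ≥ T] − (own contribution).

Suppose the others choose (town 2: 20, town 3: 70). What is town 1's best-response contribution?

Others' total = 90. Contributing 70 brings total to 160 ≥ 140: gain V − κ_1 = 81.
Best response: 70.

70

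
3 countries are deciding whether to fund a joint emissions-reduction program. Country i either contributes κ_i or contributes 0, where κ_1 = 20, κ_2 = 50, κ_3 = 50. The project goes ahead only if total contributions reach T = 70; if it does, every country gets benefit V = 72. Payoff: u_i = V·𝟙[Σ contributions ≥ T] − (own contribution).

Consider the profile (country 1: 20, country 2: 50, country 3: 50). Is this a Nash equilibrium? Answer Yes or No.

No

Total = 120 ≥ 70: provided.
Country 1 (pledges 20, payoff 52): dropping to 0 → total 100, payoff 72. Profitable deviation.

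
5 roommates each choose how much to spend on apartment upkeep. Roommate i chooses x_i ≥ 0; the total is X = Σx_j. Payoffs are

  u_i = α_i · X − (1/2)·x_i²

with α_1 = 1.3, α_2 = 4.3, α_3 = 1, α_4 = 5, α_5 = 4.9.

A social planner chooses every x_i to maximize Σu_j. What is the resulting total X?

Planner FOC: ∂(Σu_j)/∂x_i = (Σα_j) − x_i = 0, so x_i^SO = Σα_j = 16.5 for every i; X^SO = 82.5.

82.5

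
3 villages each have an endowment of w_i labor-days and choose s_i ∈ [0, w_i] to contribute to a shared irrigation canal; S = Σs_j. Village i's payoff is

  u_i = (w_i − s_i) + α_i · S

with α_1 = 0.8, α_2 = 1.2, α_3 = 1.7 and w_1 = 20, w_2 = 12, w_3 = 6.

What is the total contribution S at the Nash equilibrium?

∂u_i/∂s_i = α_i − 1, so village i contributes w_i if α_i > 1, else 0.
α_i > 1 for i ∈ {2, 3}; NE contributions (0, 12, 6), S = 18.

18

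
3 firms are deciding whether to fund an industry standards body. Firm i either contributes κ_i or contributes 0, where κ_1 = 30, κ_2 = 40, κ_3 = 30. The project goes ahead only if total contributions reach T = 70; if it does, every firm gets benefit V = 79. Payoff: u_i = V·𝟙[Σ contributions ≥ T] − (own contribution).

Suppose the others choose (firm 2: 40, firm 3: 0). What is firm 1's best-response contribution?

30

Others' total = 40. Contributing 30 brings total to 70 ≥ 70: gain V − κ_1 = 49.
Best response: 30.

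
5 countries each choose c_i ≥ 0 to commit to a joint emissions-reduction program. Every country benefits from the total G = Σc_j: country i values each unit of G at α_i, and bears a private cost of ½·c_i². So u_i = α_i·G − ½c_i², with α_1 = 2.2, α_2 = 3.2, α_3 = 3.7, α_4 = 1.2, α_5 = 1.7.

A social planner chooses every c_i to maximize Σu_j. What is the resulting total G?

Planner FOC: ∂(Σu_j)/∂c_i = (Σα_j) − c_i = 0, so c_i^SO = Σα_j = 12 for every i; G^SO = 60.

60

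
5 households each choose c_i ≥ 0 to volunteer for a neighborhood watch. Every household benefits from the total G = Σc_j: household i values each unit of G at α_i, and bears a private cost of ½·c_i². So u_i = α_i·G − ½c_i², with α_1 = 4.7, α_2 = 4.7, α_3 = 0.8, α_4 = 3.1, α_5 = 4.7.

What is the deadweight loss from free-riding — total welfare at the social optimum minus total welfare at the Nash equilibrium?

Household i's FOC: ∂u_i/∂c_i = α_i − c_i = 0, so c_i* = α_i.
NE contributions = (4.7, 4.7, 0.8, 3.1, 4.7); G = 18.
W^NE = (Σα)·G − ½Σα_i² = 18² − ½·76.52 = 285.74.
Planner sets c_i = Σα_j = 18 for every i, so G^SO = 5·18 = 90.
W^SO = (Σα)·G^SO − ½·5·(Σα)² = (5/2)·18² = 810.
Deadweight loss = W^SO − W^NE = 524.26.

524.26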